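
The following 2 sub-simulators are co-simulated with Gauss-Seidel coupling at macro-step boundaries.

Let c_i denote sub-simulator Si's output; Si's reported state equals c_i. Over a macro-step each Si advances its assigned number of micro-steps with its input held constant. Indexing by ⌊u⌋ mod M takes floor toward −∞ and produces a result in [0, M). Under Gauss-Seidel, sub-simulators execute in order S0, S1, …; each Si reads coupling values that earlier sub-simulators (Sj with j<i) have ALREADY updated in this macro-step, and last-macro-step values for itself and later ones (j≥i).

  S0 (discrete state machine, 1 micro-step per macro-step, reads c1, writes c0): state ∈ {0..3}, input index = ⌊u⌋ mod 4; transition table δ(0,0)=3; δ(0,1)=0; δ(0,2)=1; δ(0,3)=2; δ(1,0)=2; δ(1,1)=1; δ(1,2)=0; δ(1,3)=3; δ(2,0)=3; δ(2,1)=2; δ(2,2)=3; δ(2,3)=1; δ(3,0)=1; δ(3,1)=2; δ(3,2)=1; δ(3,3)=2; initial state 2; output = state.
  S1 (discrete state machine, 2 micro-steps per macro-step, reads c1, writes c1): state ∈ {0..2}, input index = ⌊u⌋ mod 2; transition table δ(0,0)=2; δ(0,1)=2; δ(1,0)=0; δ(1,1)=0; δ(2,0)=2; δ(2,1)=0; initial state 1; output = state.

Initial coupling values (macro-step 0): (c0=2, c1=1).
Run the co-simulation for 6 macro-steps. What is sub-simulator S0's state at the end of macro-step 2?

S0 state at macro-step 2 = 3

macro 1: S0 reads c1=1 → after 1×micro: 2; S1 reads c1=1 → after 2×micro: 2 ⇒ (c0=2, c1=2)
macro 2: S0 reads c1=2 → after 1×micro: 3; S1 reads c1=2 → after 2×micro: 2 ⇒ (c0=3, c1=2)
macro 3: S0 reads c1=2 → after 1×micro: 1; S1 reads c1=2 → after 2×micro: 2 ⇒ (c0=1, c1=2)
macro 4: S0 reads c1=2 → after 1×micro: 0; S1 reads c1=2 → after 2×micro: 2 ⇒ (c0=0, c1=2)
macro 5: S0 reads c1=2 → after 1×micro: 1; S1 reads c1=2 → after 2×micro: 2 ⇒ (c0=1, c1=2)
macro 6: S0 reads c1=2 → after 1×micro: 0; S1 reads c1=2 → after 2×micro: 2 ⇒ (c0=0, c1=2)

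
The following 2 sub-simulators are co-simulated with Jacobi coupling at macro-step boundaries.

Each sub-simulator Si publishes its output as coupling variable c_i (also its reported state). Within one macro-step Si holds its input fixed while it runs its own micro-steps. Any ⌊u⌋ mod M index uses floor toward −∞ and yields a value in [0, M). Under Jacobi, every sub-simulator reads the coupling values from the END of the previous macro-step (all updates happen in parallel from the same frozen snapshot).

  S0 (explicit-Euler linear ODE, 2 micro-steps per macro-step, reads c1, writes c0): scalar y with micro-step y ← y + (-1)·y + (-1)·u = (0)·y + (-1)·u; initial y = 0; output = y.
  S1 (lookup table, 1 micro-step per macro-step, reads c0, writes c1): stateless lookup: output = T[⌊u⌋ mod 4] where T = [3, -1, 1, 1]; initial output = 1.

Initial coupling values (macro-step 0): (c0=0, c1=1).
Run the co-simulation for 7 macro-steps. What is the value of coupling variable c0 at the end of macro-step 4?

macro 1: S0 reads c1=1 → after 2×micro: -1; S1 reads c0=0 → after 1×micro: 3 ⇒ (c0=-1, c1=3)
macro 2: S0 reads c1=3 → after 2×micro: -3; S1 reads c0=-1 → after 1×micro: 1 ⇒ (c0=-3, c1=1)
macro 3: S0 reads c1=1 → after 2×micro: -1; S1 reads c0=-3 → after 1×micro: -1 ⇒ (c0=-1, c1=-1)
macro 4: S0 reads c1=-1 → after 2×micro: 1; S1 reads c0=-1 → after 1×micro: 1 ⇒ (c0=1, c1=1)
macro 5: S0 reads c1=1 → after 2×micro: -1; S1 reads c0=1 → after 1×micro: -1 ⇒ (c0=-1, c1=-1)
macro 6: S0 reads c1=-1 → after 2×micro: 1; S1 reads c0=-1 → after 1×micro: 1 ⇒ (c0=1, c1=1)
macro 7: S0 reads c1=1 → after 2×micro: -1; S1 reads c0=1 → after 1×micro: -1 ⇒ (c0=-1, c1=-1)

c0 at macro-step 4 = 1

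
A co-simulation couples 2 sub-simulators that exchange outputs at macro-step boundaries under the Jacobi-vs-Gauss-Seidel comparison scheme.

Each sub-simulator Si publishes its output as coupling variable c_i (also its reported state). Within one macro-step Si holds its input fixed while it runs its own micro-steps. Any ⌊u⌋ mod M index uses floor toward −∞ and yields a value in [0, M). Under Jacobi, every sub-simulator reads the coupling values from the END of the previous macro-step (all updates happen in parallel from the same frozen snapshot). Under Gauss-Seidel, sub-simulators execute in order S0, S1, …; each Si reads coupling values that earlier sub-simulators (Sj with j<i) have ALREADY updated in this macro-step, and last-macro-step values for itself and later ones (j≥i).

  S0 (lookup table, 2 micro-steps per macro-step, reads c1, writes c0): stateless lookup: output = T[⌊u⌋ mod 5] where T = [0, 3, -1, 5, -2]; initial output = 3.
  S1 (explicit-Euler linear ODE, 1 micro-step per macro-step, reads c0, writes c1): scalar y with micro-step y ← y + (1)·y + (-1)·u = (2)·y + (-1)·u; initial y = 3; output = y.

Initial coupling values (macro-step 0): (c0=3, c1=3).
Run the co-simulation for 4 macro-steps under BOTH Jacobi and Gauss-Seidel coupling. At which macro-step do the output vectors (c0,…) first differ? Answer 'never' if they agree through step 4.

first divergence at macro-step: 1

[Jacobi] macro 1: S0 reads c1=3 → after 2×micro: 5; S1 reads c0=3 → after 1×micro: 3 ⇒ (c0=5, c1=3)
[Jacobi] macro 2: S0 reads c1=3 → after 2×micro: 5; S1 reads c0=5 → after 1×micro: 1 ⇒ (c0=5, c1=1)
[Jacobi] macro 3: S0 reads c1=1 → after 2×micro: 3; S1 reads c0=5 → after 1×micro: -3 ⇒ (c0=3, c1=-3)
[Jacobi] macro 4: S0 reads c1=-3 → after 2×micro: -1; S1 reads c0=3 → after 1×micro: -9 ⇒ (c0=-1, c1=-9)
[Gauss-Seidel] macro 1: S0 reads c1=3 → after 2×micro: 5; S1 reads c0=5 → after 1×micro: 1 ⇒ (c0=5, c1=1)
[Gauss-Seidel] macro 2: S0 reads c1=1 → after 2×micro: 3; S1 reads c0=3 → after 1×micro: -1 ⇒ (c0=3, c1=-1)
[Gauss-Seidel] macro 3: S0 reads c1=-1 → after 2×micro: -2; S1 reads c0=-2 → after 1×micro: 0 ⇒ (c0=-2, c1=0)
[Gauss-Seidel] macro 4: S0 reads c1=0 → after 2×micro: 0; S1 reads c0=0 → after 1×micro: 0 ⇒ (c0=0, c1=0)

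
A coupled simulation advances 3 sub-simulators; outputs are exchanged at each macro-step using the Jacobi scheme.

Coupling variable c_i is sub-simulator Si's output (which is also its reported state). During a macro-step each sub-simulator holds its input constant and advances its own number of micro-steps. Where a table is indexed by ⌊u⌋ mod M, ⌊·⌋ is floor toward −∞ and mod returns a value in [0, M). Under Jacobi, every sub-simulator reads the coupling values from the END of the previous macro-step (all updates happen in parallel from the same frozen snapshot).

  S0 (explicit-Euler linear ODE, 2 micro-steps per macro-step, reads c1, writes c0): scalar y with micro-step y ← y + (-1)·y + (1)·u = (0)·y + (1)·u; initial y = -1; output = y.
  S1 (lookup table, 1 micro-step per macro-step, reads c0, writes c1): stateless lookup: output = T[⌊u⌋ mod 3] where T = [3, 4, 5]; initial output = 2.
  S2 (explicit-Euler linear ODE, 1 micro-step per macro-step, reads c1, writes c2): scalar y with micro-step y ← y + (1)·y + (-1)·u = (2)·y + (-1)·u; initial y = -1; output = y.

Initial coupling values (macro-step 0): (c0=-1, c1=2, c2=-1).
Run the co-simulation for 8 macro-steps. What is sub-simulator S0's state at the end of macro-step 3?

S0 state at macro-step 3 = 5

macro 1: S0 reads c1=2 → after 2×micro: 2; S1 reads c0=-1 → after 1×micro: 5; S2 reads c1=2 → after 1×micro: -4 ⇒ (c0=2, c1=5, c2=-4)
macro 2: S0 reads c1=5 → after 2×micro: 5; S1 reads c0=2 → after 1×micro: 5; S2 reads c1=5 → after 1×micro: -13 ⇒ (c0=5, c1=5, c2=-13)
macro 3: S0 reads c1=5 → after 2×micro: 5; S1 reads c0=5 → after 1×micro: 5; S2 reads c1=5 → after 1×micro: -31 ⇒ (c0=5, c1=5, c2=-31)
macro 4: S0 reads c1=5 → after 2×micro: 5; S1 reads c0=5 → after 1×micro: 5; S2 reads c1=5 → after 1×micro: -67 ⇒ (c0=5, c1=5, c2=-67)
macro 5: S0 reads c1=5 → after 2×micro: 5; S1 reads c0=5 → after 1×micro: 5; S2 reads c1=5 → after 1×micro: -139 ⇒ (c0=5, c1=5, c2=-139)
macro 6: S0 reads c1=5 → after 2×micro: 5; S1 reads c0=5 → after 1×micro: 5; S2 reads c1=5 → after 1×micro: -283 ⇒ (c0=5, c1=5, c2=-283)
macro 7: S0 reads c1=5 → after 2×micro: 5; S1 reads c0=5 → after 1×micro: 5; S2 reads c1=5 → after 1×micro: -571 ⇒ (c0=5, c1=5, c2=-571)
macro 8: S0 reads c1=5 → after 2×micro: 5; S1 reads c0=5 → after 1×micro: 5; S2 reads c1=5 → after 1×micro: -1147 ⇒ (c0=5, c1=5, c2=-1147)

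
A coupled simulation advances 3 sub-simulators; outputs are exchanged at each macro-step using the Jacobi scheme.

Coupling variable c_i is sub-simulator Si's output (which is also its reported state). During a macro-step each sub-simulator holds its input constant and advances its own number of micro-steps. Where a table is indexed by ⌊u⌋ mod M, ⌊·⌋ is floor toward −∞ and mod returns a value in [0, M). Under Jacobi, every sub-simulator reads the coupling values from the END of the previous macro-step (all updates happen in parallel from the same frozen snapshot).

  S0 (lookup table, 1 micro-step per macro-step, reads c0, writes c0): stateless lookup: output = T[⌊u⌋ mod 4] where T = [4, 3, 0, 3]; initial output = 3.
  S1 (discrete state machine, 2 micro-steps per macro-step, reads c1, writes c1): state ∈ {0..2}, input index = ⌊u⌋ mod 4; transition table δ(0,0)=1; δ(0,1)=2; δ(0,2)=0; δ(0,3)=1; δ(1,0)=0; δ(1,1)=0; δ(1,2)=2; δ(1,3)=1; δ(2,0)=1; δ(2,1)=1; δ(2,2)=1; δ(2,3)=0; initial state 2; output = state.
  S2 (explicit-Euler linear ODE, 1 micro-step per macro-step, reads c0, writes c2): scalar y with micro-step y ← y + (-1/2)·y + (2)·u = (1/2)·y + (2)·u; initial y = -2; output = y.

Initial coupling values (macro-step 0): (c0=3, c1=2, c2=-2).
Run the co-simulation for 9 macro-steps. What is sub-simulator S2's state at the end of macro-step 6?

macro 1: S0 reads c0=3 → after 1×micro: 3; S1 reads c1=2 → after 2×micro: 2; S2 reads c0=3 → after 1×micro: 5 ⇒ (c0=3, c1=2, c2=5)
macro 2: S0 reads c0=3 → after 1×micro: 3; S1 reads c1=2 → after 2×micro: 2; S2 reads c0=3 → after 1×micro: 17/2 ⇒ (c0=3, c1=2, c2=17/2)
macro 3: S0 reads c0=3 → after 1×micro: 3; S1 reads c1=2 → after 2×micro: 2; S2 reads c0=3 → after 1×micro: 41/4 ⇒ (c0=3, c1=2, c2=41/4)
macro 4: S0 reads c0=3 → after 1×micro: 3; S1 reads c1=2 → after 2×micro: 2; S2 reads c0=3 → after 1×micro: 89/8 ⇒ (c0=3, c1=2, c2=89/8)
macro 5: S0 reads c0=3 → after 1×micro: 3; S1 reads c1=2 → after 2×micro: 2; S2 reads c0=3 → after 1×micro: 185/16 ⇒ (c0=3, c1=2, c2=185/16)
macro 6: S0 reads c0=3 → after 1×micro: 3; S1 reads c1=2 → after 2×micro: 2; S2 reads c0=3 → after 1×micro: 377/32 ⇒ (c0=3, c1=2, c2=377/32)
macro 7: S0 reads c0=3 → after 1×micro: 3; S1 reads c1=2 → after 2×micro: 2; S2 reads c0=3 → after 1×micro: 761/64 ⇒ (c0=3, c1=2, c2=761/64)
macro 8: S0 reads c0=3 → after 1×micro: 3; S1 reads c1=2 → after 2×micro: 2; S2 reads c0=3 → after 1×micro: 1529/128 ⇒ (c0=3, c1=2, c2=1529/128)
macro 9: S0 reads c0=3 → after 1×micro: 3; S1 reads c1=2 → after 2×micro: 2; S2 reads c0=3 → after 1×micro: 3065/256 ⇒ (c0=3, c1=2, c2=3065/256)

S2 state at macro-step 6 = 377/32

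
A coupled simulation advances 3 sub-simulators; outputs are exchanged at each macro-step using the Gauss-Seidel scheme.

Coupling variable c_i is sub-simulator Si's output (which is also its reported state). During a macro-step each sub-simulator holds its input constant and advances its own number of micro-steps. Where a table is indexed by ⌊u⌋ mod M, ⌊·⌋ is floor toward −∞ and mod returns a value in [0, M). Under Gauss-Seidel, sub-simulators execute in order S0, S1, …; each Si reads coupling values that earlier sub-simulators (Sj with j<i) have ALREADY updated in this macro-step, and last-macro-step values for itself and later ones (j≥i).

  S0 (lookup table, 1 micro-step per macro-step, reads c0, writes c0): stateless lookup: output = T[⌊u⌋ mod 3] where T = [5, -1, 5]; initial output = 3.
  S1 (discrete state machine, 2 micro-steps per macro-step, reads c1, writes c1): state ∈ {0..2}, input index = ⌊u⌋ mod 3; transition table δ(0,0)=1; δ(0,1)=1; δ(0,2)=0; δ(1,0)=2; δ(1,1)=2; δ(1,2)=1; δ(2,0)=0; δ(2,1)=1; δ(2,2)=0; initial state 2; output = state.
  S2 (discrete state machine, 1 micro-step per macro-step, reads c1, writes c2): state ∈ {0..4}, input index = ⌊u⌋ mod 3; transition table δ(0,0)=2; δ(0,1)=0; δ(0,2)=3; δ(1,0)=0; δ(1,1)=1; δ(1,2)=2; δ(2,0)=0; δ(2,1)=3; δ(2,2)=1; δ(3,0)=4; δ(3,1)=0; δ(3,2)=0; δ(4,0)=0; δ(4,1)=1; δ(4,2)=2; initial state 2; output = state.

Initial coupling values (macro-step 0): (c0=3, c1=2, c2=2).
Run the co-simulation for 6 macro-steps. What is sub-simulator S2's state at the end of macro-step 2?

macro 1: S0 reads c0=3 → after 1×micro: 5; S1 reads c1=2 → after 2×micro: 0; S2 reads c1=0 → after 1×micro: 0 ⇒ (c0=5, c1=0, c2=0)
macro 2: S0 reads c0=5 → after 1×micro: 5; S1 reads c1=0 → after 2×micro: 2; S2 reads c1=2 → after 1×micro: 3 ⇒ (c0=5, c1=2, c2=3)
macro 3: S0 reads c0=5 → after 1×micro: 5; S1 reads c1=2 → after 2×micro: 0; S2 reads c1=0 → after 1×micro: 4 ⇒ (c0=5, c1=0, c2=4)
macro 4: S0 reads c0=5 → after 1×micro: 5; S1 reads c1=0 → after 2×micro: 2; S2 reads c1=2 → after 1×micro: 2 ⇒ (c0=5, c1=2, c2=2)
macro 5: S0 reads c0=5 → after 1×micro: 5; S1 reads c1=2 → after 2×micro: 0; S2 reads c1=0 → after 1×micro: 0 ⇒ (c0=5, c1=0, c2=0)
macro 6: S0 reads c0=5 → after 1×micro: 5; S1 reads c1=0 → after 2×micro: 2; S2 reads c1=2 → after 1×micro: 3 ⇒ (c0=5, c1=2, c2=3)

S2 state at macro-step 2 = 3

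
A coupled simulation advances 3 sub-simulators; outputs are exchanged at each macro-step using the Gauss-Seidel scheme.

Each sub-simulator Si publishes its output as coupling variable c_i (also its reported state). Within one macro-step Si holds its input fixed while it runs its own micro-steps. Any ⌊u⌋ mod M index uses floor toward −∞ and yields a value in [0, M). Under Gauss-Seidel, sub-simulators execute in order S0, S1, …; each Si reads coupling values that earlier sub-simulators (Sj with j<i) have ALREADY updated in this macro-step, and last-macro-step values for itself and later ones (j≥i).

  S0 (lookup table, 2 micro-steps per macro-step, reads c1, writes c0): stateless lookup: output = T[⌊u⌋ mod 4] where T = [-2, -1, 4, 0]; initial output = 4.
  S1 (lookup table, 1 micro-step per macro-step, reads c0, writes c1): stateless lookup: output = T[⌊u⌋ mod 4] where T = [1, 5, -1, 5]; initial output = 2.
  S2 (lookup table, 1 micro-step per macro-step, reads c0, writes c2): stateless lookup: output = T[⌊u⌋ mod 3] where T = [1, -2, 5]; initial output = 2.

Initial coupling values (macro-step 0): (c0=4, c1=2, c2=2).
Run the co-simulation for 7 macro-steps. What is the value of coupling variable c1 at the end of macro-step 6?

c1 at macro-step 6 = 5

macro 1: S0 reads c1=2 → after 2×micro: 4; S1 reads c0=4 → after 1×micro: 1; S2 reads c0=4 → after 1×micro: -2 ⇒ (c0=4, c1=1, c2=-2)
macro 2: S0 reads c1=1 → after 2×micro: -1; S1 reads c0=-1 → after 1×micro: 5; S2 reads c0=-1 → after 1×micro: 5 ⇒ (c0=-1, c1=5, c2=5)
macro 3: S0 reads c1=5 → after 2×micro: -1; S1 reads c0=-1 → after 1×micro: 5; S2 reads c0=-1 → after 1×micro: 5 ⇒ (c0=-1, c1=5, c2=5)
macro 4: S0 reads c1=5 → after 2×micro: -1; S1 reads c0=-1 → after 1×micro: 5; S2 reads c0=-1 → after 1×micro: 5 ⇒ (c0=-1, c1=5, c2=5)
macro 5: S0 reads c1=5 → after 2×micro: -1; S1 reads c0=-1 → after 1×micro: 5; S2 reads c0=-1 → after 1×micro: 5 ⇒ (c0=-1, c1=5, c2=5)
macro 6: S0 reads c1=5 → after 2×micro: -1; S1 reads c0=-1 → after 1×micro: 5; S2 reads c0=-1 → after 1×micro: 5 ⇒ (c0=-1, c1=5, c2=5)
macro 7: S0 reads c1=5 → after 2×micro: -1; S1 reads c0=-1 → after 1×micro: 5; S2 reads c0=-1 → after 1×micro: 5 ⇒ (c0=-1, c1=5, c2=5)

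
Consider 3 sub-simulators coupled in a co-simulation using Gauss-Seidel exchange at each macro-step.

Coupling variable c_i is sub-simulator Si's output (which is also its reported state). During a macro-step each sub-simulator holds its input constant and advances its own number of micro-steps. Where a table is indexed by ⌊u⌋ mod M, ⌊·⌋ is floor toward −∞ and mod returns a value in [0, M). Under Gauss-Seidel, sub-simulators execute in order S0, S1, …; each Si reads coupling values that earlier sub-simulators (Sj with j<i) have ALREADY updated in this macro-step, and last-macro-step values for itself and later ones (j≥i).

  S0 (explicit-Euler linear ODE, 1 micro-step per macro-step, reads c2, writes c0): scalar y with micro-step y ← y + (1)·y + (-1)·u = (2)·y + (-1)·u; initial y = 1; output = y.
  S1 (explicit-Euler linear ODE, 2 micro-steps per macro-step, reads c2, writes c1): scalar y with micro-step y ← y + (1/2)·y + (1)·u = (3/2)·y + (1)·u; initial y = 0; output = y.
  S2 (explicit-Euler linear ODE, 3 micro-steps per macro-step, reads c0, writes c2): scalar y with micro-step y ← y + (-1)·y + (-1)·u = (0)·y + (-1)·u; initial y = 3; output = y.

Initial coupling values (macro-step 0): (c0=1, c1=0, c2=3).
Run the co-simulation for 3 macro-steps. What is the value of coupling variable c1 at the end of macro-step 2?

macro 1: S0 reads c2=3 → after 1×micro: -1; S1 reads c2=3 → after 2×micro: 15/2; S2 reads c0=-1 → after 3×micro: 1 ⇒ (c0=-1, c1=15/2, c2=1)
macro 2: S0 reads c2=1 → after 1×micro: -3; S1 reads c2=1 → after 2×micro: 155/8; S2 reads c0=-3 → after 3×micro: 3 ⇒ (c0=-3, c1=155/8, c2=3)
macro 3: S0 reads c2=3 → after 1×micro: -9; S1 reads c2=3 → after 2×micro: 1635/32; S2 reads c0=-9 → after 3×micro: 9 ⇒ (c0=-9, c1=1635/32, c2=9)

c1 at macro-step 2 = 155/8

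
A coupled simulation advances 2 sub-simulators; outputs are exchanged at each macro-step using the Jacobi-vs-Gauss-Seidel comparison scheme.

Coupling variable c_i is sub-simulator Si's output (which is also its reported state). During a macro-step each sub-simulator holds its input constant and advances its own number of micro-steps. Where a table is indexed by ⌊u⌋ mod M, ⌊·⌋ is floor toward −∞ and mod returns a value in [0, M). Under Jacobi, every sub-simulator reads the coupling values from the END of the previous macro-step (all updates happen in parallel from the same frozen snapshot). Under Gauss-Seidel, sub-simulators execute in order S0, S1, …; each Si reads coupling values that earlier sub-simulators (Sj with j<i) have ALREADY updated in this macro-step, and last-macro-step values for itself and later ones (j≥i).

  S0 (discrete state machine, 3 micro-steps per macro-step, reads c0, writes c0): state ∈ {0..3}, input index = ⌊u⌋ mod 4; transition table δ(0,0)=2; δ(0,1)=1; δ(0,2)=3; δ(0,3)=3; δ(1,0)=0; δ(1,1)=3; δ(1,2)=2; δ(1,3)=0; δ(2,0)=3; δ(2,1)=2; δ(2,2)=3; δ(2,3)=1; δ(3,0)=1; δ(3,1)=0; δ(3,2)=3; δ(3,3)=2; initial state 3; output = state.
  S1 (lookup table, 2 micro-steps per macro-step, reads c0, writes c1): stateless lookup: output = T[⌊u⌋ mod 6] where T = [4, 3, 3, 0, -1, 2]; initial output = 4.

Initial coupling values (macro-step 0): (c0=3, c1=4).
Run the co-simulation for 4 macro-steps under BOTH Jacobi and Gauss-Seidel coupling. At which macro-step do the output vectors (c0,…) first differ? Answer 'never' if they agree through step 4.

[Jacobi] macro 1: S0 reads c0=3 → after 3×micro: 0; S1 reads c0=3 → after 2×micro: 0 ⇒ (c0=0, c1=0)
[Jacobi] macro 2: S0 reads c0=0 → after 3×micro: 1; S1 reads c0=0 → after 2×micro: 4 ⇒ (c0=1, c1=4)
[Jacobi] macro 3: S0 reads c0=1 → after 3×micro: 1; S1 reads c0=1 → after 2×micro: 3 ⇒ (c0=1, c1=3)
[Jacobi] macro 4: S0 reads c0=1 → after 3×micro: 1; S1 reads c0=1 → after 2×micro: 3 ⇒ (c0=1, c1=3)
[Gauss-Seidel] macro 1: S0 reads c0=3 → after 3×micro: 0; S1 reads c0=0 → after 2×micro: 4 ⇒ (c0=0, c1=4)
[Gauss-Seidel] macro 2: S0 reads c0=0 → after 3×micro: 1; S1 reads c0=1 → after 2×micro: 3 ⇒ (c0=1, c1=3)
[Gauss-Seidel] macro 3: S0 reads c0=1 → after 3×micro: 1; S1 reads c0=1 → after 2×micro: 3 ⇒ (c0=1, c1=3)
[Gauss-Seidel] macro 4: S0 reads c0=1 → after 3×micro: 1; S1 reads c0=1 → after 2×micro: 3 ⇒ (c0=1, c1=3)

first divergence at macro-step: 1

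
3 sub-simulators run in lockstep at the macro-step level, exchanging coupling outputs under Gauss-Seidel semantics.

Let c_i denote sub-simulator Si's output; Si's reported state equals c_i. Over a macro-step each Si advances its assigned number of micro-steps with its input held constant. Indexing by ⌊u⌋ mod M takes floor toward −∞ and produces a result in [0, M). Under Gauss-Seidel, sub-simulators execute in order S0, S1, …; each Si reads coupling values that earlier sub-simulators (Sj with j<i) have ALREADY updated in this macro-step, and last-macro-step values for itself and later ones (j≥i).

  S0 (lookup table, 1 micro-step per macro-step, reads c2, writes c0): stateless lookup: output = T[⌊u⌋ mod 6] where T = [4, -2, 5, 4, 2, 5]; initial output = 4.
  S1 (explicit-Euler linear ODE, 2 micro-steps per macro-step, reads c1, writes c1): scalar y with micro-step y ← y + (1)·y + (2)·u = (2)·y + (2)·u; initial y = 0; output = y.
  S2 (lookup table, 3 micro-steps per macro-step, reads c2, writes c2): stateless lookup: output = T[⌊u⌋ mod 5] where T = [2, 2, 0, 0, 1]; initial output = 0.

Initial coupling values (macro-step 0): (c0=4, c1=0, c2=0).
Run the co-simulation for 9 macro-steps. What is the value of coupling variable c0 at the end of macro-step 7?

macro 1: S0 reads c2=0 → after 1×micro: 4; S1 reads c1=0 → after 2×micro: 0; S2 reads c2=0 → after 3×micro: 2 ⇒ (c0=4, c1=0, c2=2)
macro 2: S0 reads c2=2 → after 1×micro: 5; S1 reads c1=0 → after 2×micro: 0; S2 reads c2=2 → after 3×micro: 0 ⇒ (c0=5, c1=0, c2=0)
macro 3: S0 reads c2=0 → after 1×micro: 4; S1 reads c1=0 → after 2×micro: 0; S2 reads c2=0 → after 3×micro: 2 ⇒ (c0=4, c1=0, c2=2)
macro 4: S0 reads c2=2 → after 1×micro: 5; S1 reads c1=0 → after 2×micro: 0; S2 reads c2=2 → after 3×micro: 0 ⇒ (c0=5, c1=0, c2=0)
macro 5: S0 reads c2=0 → after 1×micro: 4; S1 reads c1=0 → after 2×micro: 0; S2 reads c2=0 → after 3×micro: 2 ⇒ (c0=4, c1=0, c2=2)
macro 6: S0 reads c2=2 → after 1×micro: 5; S1 reads c1=0 → after 2×micro: 0; S2 reads c2=2 → after 3×micro: 0 ⇒ (c0=5, c1=0, c2=0)
macro 7: S0 reads c2=0 → after 1×micro: 4; S1 reads c1=0 → after 2×micro: 0; S2 reads c2=0 → after 3×micro: 2 ⇒ (c0=4, c1=0, c2=2)
macro 8: S0 reads c2=2 → after 1×micro: 5; S1 reads c1=0 → after 2×micro: 0; S2 reads c2=2 → after 3×micro: 0 ⇒ (c0=5, c1=0, c2=0)
macro 9: S0 reads c2=0 → after 1×micro: 4; S1 reads c1=0 → after 2×micro: 0; S2 reads c2=0 → after 3×micro: 2 ⇒ (c0=4, c1=0, c2=2)

c0 at macro-step 7 = 4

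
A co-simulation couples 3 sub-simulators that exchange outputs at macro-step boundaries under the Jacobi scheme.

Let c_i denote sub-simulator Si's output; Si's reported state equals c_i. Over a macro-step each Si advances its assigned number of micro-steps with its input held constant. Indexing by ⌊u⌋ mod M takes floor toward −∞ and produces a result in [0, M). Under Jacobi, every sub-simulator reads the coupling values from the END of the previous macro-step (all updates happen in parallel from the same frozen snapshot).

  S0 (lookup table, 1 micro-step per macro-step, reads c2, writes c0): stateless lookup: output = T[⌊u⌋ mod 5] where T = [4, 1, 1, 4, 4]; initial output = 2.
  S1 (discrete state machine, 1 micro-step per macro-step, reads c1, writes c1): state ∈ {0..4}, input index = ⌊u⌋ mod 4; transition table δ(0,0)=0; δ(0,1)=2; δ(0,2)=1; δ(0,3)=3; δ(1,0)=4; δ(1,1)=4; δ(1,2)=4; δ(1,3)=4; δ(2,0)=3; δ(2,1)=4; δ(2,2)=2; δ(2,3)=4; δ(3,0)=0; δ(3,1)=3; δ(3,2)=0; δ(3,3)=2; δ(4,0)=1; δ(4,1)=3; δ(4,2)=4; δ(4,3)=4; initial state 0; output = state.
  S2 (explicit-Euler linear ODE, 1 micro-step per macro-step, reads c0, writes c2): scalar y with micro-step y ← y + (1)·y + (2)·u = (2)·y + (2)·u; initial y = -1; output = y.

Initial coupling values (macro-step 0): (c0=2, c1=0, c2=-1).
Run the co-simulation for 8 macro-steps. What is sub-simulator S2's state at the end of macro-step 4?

macro 1: S0 reads c2=-1 → after 1×micro: 4; S1 reads c1=0 → after 1×micro: 0; S2 reads c0=2 → after 1×micro: 2 ⇒ (c0=4, c1=0, c2=2)
macro 2: S0 reads c2=2 → after 1×micro: 1; S1 reads c1=0 → after 1×micro: 0; S2 reads c0=4 → after 1×micro: 12 ⇒ (c0=1, c1=0, c2=12)
macro 3: S0 reads c2=12 → after 1×micro: 1; S1 reads c1=0 → after 1×micro: 0; S2 reads c0=1 → after 1×micro: 26 ⇒ (c0=1, c1=0, c2=26)
macro 4: S0 reads c2=26 → after 1×micro: 1; S1 reads c1=0 → after 1×micro: 0; S2 reads c0=1 → after 1×micro: 54 ⇒ (c0=1, c1=0, c2=54)
macro 5: S0 reads c2=54 → after 1×micro: 4; S1 reads c1=0 → after 1×micro: 0; S2 reads c0=1 → after 1×micro: 110 ⇒ (c0=4, c1=0, c2=110)
macro 6: S0 reads c2=110 → after 1×micro: 4; S1 reads c1=0 → after 1×micro: 0; S2 reads c0=4 → after 1×micro: 228 ⇒ (c0=4, c1=0, c2=228)
macro 7: S0 reads c2=228 → after 1×micro: 4; S1 reads c1=0 → after 1×micro: 0; S2 reads c0=4 → after 1×micro: 464 ⇒ (c0=4, c1=0, c2=464)
macro 8: S0 reads c2=464 → after 1×micro: 4; S1 reads c1=0 → after 1×micro: 0; S2 reads c0=4 → after 1×micro: 936 ⇒ (c0=4, c1=0, c2=936)

S2 state at macro-step 4 = 54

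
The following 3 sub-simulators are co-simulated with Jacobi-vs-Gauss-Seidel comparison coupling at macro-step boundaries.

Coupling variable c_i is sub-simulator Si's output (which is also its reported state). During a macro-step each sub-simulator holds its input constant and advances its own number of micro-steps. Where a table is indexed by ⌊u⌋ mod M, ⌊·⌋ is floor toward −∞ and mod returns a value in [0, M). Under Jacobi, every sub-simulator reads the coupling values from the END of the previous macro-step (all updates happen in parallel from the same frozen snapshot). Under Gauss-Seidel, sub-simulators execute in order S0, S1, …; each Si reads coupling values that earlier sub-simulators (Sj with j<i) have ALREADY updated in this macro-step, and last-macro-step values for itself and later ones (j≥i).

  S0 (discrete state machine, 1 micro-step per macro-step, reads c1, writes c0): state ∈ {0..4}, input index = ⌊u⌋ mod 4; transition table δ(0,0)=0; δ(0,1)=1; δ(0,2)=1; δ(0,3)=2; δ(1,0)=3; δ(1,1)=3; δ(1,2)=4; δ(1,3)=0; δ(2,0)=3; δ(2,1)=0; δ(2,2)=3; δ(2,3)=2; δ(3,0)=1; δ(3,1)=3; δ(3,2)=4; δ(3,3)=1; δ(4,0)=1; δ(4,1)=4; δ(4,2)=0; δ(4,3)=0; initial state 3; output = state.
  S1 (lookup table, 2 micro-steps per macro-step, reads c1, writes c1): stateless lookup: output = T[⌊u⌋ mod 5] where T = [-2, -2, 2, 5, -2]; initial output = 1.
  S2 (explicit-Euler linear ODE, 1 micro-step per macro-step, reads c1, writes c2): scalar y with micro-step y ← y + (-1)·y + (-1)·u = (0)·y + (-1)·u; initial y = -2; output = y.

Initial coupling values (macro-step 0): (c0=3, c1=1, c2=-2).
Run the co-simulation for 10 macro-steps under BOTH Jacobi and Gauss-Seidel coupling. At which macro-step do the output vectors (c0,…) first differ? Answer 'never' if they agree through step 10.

first divergence at macro-step: 1

[Jacobi] macro 1: S0 reads c1=1 → after 1×micro: 3; S1 reads c1=1 → after 2×micro: -2; S2 reads c1=1 → after 1×micro: -1 ⇒ (c0=3, c1=-2, c2=-1)
[Jacobi] macro 2: S0 reads c1=-2 → after 1×micro: 4; S1 reads c1=-2 → after 2×micro: 5; S2 reads c1=-2 → after 1×micro: 2 ⇒ (c0=4, c1=5, c2=2)
[Jacobi] macro 3: S0 reads c1=5 → after 1×micro: 4; S1 reads c1=5 → after 2×micro: -2; S2 reads c1=5 → after 1×micro: -5 ⇒ (c0=4, c1=-2, c2=-5)
[Jacobi] macro 4: S0 reads c1=-2 → after 1×micro: 0; S1 reads c1=-2 → after 2×micro: 5; S2 reads c1=-2 → after 1×micro: 2 ⇒ (c0=0, c1=5, c2=2)
[Jacobi] macro 5: S0 reads c1=5 → after 1×micro: 1; S1 reads c1=5 → after 2×micro: -2; S2 reads c1=5 → after 1×micro: -5 ⇒ (c0=1, c1=-2, c2=-5)
[Jacobi] macro 6: S0 reads c1=-2 → after 1×micro: 4; S1 reads c1=-2 → after 2×micro: 5; S2 reads c1=-2 → after 1×micro: 2 ⇒ (c0=4, c1=5, c2=2)
[Jacobi] macro 7: S0 reads c1=5 → after 1×micro: 4; S1 reads c1=5 → after 2×micro: -2; S2 reads c1=5 → after 1×micro: -5 ⇒ (c0=4, c1=-2, c2=-5)
[Jacobi] macro 8: S0 reads c1=-2 → after 1×micro: 0; S1 reads c1=-2 → after 2×micro: 5; S2 reads c1=-2 → after 1×micro: 2 ⇒ (c0=0, c1=5, c2=2)
[Jacobi] macro 9: S0 reads c1=5 → after 1×micro: 1; S1 reads c1=5 → after 2×micro: -2; S2 reads c1=5 → after 1×micro: -5 ⇒ (c0=1, c1=-2, c2=-5)
[Jacobi] macro 10: S0 reads c1=-2 → after 1×micro: 4; S1 reads c1=-2 → after 2×micro: 5; S2 reads c1=-2 → after 1×micro: 2 ⇒ (c0=4, c1=5, c2=2)
[Gauss-Seidel] macro 1: S0 reads c1=1 → after 1×micro: 3; S1 reads c1=1 → after 2×micro: -2; S2 reads c1=-2 → after 1×micro: 2 ⇒ (c0=3, c1=-2, c2=2)
[Gauss-Seidel] macro 2: S0 reads c1=-2 → after 1×micro: 4; S1 reads c1=-2 → after 2×micro: 5; S2 reads c1=5 → after 1×micro: -5 ⇒ (c0=4, c1=5, c2=-5)
[Gauss-Seidel] macro 3: S0 reads c1=5 → after 1×micro: 4; S1 reads c1=5 → after 2×micro: -2; S2 reads c1=-2 → after 1×micro: 2 ⇒ (c0=4, c1=-2, c2=2)
[Gauss-Seidel] macro 4: S0 reads c1=-2 → after 1×micro: 0; S1 reads c1=-2 → after 2×micro: 5; S2 reads c1=5 → after 1×micro: -5 ⇒ (c0=0, c1=5, c2=-5)
[Gauss-Seidel] macro 5: S0 reads c1=5 → after 1×micro: 1; S1 reads c1=5 → after 2×micro: -2; S2 reads c1=-2 → after 1×micro: 2 ⇒ (c0=1, c1=-2, c2=2)
[Gauss-Seidel] macro 6: S0 reads c1=-2 → after 1×micro: 4; S1 reads c1=-2 → after 2×micro: 5; S2 reads c1=5 → after 1×micro: -5 ⇒ (c0=4, c1=5, c2=-5)
[Gauss-Seidel] macro 7: S0 reads c1=5 → after 1×micro: 4; S1 reads c1=5 → after 2×micro: -2; S2 reads c1=-2 → after 1×micro: 2 ⇒ (c0=4, c1=-2, c2=2)
[Gauss-Seidel] macro 8: S0 reads c1=-2 → after 1×micro: 0; S1 reads c1=-2 → after 2×micro: 5; S2 reads c1=5 → after 1×micro: -5 ⇒ (c0=0, c1=5, c2=-5)
[Gauss-Seidel] macro 9: S0 reads c1=5 → after 1×micro: 1; S1 reads c1=5 → after 2×micro: -2; S2 reads c1=-2 → after 1×micro: 2 ⇒ (c0=1, c1=-2, c2=2)
[Gauss-Seidel] macro 10: S0 reads c1=-2 → after 1×micro: 4; S1 reads c1=-2 → after 2×micro: 5; S2 reads c1=5 → after 1×micro: -5 ⇒ (c0=4, c1=5, c2=-5)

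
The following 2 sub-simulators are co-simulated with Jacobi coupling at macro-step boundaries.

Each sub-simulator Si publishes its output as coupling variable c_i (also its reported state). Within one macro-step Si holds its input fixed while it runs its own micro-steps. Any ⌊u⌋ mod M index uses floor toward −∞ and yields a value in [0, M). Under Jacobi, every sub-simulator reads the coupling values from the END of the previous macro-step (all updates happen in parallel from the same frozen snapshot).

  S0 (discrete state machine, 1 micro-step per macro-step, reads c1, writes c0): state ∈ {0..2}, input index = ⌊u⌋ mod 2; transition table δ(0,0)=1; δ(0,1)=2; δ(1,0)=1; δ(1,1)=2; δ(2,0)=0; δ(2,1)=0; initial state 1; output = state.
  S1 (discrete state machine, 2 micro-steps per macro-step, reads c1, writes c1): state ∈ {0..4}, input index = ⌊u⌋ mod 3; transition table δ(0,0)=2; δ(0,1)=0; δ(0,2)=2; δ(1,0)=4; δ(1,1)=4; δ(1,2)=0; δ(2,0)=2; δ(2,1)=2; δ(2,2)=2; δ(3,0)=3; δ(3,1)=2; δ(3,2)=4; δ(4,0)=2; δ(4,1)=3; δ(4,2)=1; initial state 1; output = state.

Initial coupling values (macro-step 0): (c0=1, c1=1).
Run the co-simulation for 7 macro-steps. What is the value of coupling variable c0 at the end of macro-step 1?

c0 at macro-step 1 = 2

macro 1: S0 reads c1=1 → after 1×micro: 2; S1 reads c1=1 → after 2×micro: 3 ⇒ (c0=2, c1=3)
macro 2: S0 reads c1=3 → after 1×micro: 0; S1 reads c1=3 → after 2×micro: 3 ⇒ (c0=0, c1=3)
macro 3: S0 reads c1=3 → after 1×micro: 2; S1 reads c1=3 → after 2×micro: 3 ⇒ (c0=2, c1=3)
macro 4: S0 reads c1=3 → after 1×micro: 0; S1 reads c1=3 → after 2×micro: 3 ⇒ (c0=0, c1=3)
macro 5: S0 reads c1=3 → after 1×micro: 2; S1 reads c1=3 → after 2×micro: 3 ⇒ (c0=2, c1=3)
macro 6: S0 reads c1=3 → after 1×micro: 0; S1 reads c1=3 → after 2×micro: 3 ⇒ (c0=0, c1=3)
macro 7: S0 reads c1=3 → after 1×micro: 2; S1 reads c1=3 → after 2×micro: 3 ⇒ (c0=2, c1=3)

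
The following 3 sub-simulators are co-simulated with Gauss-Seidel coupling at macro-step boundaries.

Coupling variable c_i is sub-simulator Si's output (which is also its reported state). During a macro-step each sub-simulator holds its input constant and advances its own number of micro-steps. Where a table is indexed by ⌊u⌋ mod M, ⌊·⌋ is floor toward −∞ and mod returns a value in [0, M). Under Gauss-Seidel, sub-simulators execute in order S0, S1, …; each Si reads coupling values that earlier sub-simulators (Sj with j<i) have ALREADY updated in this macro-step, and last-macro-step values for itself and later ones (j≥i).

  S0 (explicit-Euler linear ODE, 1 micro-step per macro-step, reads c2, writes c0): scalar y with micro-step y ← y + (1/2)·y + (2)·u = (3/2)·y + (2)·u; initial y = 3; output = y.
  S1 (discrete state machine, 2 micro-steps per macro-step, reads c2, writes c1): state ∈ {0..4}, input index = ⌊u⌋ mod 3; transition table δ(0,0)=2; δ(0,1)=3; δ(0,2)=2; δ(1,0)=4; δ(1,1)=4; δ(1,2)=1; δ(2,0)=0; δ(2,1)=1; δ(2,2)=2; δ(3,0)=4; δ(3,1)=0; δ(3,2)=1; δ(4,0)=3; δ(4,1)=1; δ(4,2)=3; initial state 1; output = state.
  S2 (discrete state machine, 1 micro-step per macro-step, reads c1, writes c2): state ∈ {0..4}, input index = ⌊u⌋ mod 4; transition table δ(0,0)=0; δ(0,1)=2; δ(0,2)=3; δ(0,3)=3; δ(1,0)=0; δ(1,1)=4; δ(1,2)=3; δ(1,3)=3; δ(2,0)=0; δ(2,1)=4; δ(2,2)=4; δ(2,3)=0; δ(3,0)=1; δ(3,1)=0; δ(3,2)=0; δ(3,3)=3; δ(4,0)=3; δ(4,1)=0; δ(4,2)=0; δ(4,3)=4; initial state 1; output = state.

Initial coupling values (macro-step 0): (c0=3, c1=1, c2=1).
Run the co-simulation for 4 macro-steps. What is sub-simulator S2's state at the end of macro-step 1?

S2 state at macro-step 1 = 4

macro 1: S0 reads c2=1 → after 1×micro: 13/2; S1 reads c2=1 → after 2×micro: 1; S2 reads c1=1 → after 1×micro: 4 ⇒ (c0=13/2, c1=1, c2=4)
macro 2: S0 reads c2=4 → after 1×micro: 71/4; S1 reads c2=4 → after 2×micro: 1; S2 reads c1=1 → after 1×micro: 0 ⇒ (c0=71/4, c1=1, c2=0)
macro 3: S0 reads c2=0 → after 1×micro: 213/8; S1 reads c2=0 → after 2×micro: 3; S2 reads c1=3 → after 1×micro: 3 ⇒ (c0=213/8, c1=3, c2=3)
macro 4: S0 reads c2=3 → after 1×micro: 735/16; S1 reads c2=3 → after 2×micro: 3; S2 reads c1=3 → after 1×micro: 3 ⇒ (c0=735/16, c1=3, c2=3)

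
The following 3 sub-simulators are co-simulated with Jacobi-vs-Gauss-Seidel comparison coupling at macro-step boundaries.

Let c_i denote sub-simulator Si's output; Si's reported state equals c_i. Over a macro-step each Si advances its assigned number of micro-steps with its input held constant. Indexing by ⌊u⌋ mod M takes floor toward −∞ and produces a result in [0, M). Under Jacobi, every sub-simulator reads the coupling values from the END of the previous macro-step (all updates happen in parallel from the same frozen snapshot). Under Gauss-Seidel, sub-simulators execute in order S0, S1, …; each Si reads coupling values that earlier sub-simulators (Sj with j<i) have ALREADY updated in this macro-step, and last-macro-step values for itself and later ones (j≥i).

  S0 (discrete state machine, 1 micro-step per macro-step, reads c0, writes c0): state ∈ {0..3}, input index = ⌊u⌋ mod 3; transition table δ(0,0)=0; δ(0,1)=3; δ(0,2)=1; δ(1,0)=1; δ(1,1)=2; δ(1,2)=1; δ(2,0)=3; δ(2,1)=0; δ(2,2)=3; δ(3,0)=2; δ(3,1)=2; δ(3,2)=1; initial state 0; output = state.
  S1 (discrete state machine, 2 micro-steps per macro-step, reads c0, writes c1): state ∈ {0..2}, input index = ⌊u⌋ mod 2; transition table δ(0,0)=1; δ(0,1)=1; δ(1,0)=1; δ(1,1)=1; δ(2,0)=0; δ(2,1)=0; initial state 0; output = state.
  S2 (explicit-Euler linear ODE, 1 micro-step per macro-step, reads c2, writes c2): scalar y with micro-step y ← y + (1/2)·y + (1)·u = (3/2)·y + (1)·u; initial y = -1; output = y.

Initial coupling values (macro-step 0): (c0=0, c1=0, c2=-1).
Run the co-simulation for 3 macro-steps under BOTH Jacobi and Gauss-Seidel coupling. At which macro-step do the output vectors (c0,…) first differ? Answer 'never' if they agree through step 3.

first divergence at macro-step: never

[Jacobi] macro 1: S0 reads c0=0 → after 1×micro: 0; S1 reads c0=0 → after 2×micro: 1; S2 reads c2=-1 → after 1×micro: -5/2 ⇒ (c0=0, c1=1, c2=-5/2)
[Jacobi] macro 2: S0 reads c0=0 → after 1×micro: 0; S1 reads c0=0 → after 2×micro: 1; S2 reads c2=-5/2 → after 1×micro: -25/4 ⇒ (c0=0, c1=1, c2=-25/4)
[Jacobi] macro 3: S0 reads c0=0 → after 1×micro: 0; S1 reads c0=0 → after 2×micro: 1; S2 reads c2=-25/4 → after 1×micro: -125/8 ⇒ (c0=0, c1=1, c2=-125/8)
[Gauss-Seidel] macro 1: S0 reads c0=0 → after 1×micro: 0; S1 reads c0=0 → after 2×micro: 1; S2 reads c2=-1 → after 1×micro: -5/2 ⇒ (c0=0, c1=1, c2=-5/2)
[Gauss-Seidel] macro 2: S0 reads c0=0 → after 1×micro: 0; S1 reads c0=0 → after 2×micro: 1; S2 reads c2=-5/2 → after 1×micro: -25/4 ⇒ (c0=0, c1=1, c2=-25/4)
[Gauss-Seidel] macro 3: S0 reads c0=0 → after 1×micro: 0; S1 reads c0=0 → after 2×micro: 1; S2 reads c2=-25/4 → after 1×micro: -125/8 ⇒ (c0=0, c1=1, c2=-125/8)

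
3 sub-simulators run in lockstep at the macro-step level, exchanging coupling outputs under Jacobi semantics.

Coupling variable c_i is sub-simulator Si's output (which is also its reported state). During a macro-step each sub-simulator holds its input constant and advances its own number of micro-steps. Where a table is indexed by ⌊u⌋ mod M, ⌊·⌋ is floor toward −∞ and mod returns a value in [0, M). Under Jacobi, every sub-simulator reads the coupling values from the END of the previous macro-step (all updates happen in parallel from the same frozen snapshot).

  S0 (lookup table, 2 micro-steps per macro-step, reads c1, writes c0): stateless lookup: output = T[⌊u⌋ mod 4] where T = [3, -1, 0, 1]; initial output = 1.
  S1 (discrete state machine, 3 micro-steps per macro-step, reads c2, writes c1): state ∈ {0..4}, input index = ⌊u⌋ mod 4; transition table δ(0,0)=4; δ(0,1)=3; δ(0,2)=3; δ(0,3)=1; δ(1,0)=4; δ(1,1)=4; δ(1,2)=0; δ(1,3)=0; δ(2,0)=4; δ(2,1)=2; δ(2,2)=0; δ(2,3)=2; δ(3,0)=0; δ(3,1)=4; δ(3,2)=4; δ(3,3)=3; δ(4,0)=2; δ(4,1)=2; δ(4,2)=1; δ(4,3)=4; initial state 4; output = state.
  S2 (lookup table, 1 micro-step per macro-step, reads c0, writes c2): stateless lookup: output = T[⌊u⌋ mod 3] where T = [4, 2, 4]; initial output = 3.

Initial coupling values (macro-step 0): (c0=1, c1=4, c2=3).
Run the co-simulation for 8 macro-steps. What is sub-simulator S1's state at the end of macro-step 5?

macro 1: S0 reads c1=4 → after 2×micro: 3; S1 reads c2=3 → after 3×micro: 4; S2 reads c0=1 → after 1×micro: 2 ⇒ (c0=3, c1=4, c2=2)
macro 2: S0 reads c1=4 → after 2×micro: 3; S1 reads c2=2 → after 3×micro: 3; S2 reads c0=3 → after 1×micro: 4 ⇒ (c0=3, c1=3, c2=4)
macro 3: S0 reads c1=3 → after 2×micro: 1; S1 reads c2=4 → after 3×micro: 2; S2 reads c0=3 → after 1×micro: 4 ⇒ (c0=1, c1=2, c2=4)
macro 4: S0 reads c1=2 → after 2×micro: 0; S1 reads c2=4 → after 3×micro: 4; S2 reads c0=1 → after 1×micro: 2 ⇒ (c0=0, c1=4, c2=2)
macro 5: S0 reads c1=4 → after 2×micro: 3; S1 reads c2=2 → after 3×micro: 3; S2 reads c0=0 → after 1×micro: 4 ⇒ (c0=3, c1=3, c2=4)
macro 6: S0 reads c1=3 → after 2×micro: 1; S1 reads c2=4 → after 3×micro: 2; S2 reads c0=3 → after 1×micro: 4 ⇒ (c0=1, c1=2, c2=4)
macro 7: S0 reads c1=2 → after 2×micro: 0; S1 reads c2=4 → after 3×micro: 4; S2 reads c0=1 → after 1×micro: 2 ⇒ (c0=0, c1=4, c2=2)
macro 8: S0 reads c1=4 → after 2×micro: 3; S1 reads c2=2 → after 3×micro: 3; S2 reads c0=0 → after 1×micro: 4 ⇒ (c0=3, c1=3, c2=4)

S1 state at macro-step 5 = 3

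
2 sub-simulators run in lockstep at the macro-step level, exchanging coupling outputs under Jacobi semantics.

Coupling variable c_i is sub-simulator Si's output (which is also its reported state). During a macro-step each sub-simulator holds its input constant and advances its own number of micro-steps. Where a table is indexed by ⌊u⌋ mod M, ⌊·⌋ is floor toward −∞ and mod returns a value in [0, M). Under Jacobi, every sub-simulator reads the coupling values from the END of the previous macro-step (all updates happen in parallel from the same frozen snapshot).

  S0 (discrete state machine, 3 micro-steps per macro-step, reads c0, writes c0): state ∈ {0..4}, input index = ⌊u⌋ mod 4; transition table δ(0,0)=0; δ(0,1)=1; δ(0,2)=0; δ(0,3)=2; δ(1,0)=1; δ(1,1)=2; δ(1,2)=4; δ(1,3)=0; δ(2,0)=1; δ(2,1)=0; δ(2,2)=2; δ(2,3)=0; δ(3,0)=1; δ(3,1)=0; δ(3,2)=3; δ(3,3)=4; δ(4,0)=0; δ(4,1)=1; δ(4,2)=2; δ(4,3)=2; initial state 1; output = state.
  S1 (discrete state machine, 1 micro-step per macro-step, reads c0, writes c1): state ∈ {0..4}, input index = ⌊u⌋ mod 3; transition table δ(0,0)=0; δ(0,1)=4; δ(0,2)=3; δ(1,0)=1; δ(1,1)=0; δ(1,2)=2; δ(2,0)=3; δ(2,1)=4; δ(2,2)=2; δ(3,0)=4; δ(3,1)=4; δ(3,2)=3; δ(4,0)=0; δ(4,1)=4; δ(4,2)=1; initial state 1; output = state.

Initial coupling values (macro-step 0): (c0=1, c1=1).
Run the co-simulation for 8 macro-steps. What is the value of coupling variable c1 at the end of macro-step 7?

c1 at macro-step 7 = 4

macro 1: S0 reads c0=1 → after 3×micro: 1; S1 reads c0=1 → after 1×micro: 0 ⇒ (c0=1, c1=0)
macro 2: S0 reads c0=1 → after 3×micro: 1; S1 reads c0=1 → after 1×micro: 4 ⇒ (c0=1, c1=4)
macro 3: S0 reads c0=1 → after 3×micro: 1; S1 reads c0=1 → after 1×micro: 4 ⇒ (c0=1, c1=4)
macro 4: S0 reads c0=1 → after 3×micro: 1; S1 reads c0=1 → after 1×micro: 4 ⇒ (c0=1, c1=4)
macro 5: S0 reads c0=1 → after 3×micro: 1; S1 reads c0=1 → after 1×micro: 4 ⇒ (c0=1, c1=4)
macro 6: S0 reads c0=1 → after 3×micro: 1; S1 reads c0=1 → after 1×micro: 4 ⇒ (c0=1, c1=4)
macro 7: S0 reads c0=1 → after 3×micro: 1; S1 reads c0=1 → after 1×micro: 4 ⇒ (c0=1, c1=4)
macro 8: S0 reads c0=1 → after 3×micro: 1; S1 reads c0=1 → after 1×micro: 4 ⇒ (c0=1, c1=4)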